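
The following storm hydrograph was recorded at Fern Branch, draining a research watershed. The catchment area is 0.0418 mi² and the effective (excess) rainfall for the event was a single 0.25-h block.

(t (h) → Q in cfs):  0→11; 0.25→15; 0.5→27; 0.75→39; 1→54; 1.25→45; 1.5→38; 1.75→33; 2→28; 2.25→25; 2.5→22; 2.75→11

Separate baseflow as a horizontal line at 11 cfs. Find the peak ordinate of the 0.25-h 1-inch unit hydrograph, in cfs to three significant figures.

Direct runoff: 0.0, 4.0, 16.0, 28.0, 43.0, 34.0, 27.0, 22.0, 17.0, 14.0, 11.0, 0.0 cfs; ΣQ_DR = 216.0 cfs, peak = 43.0 cfs.
Runoff depth d = ΣQ_DR·Δt / A = 216.0 × 900 / (0.0418 mi²) = 2.002 in.
The 1-inch UH is the DRH scaled by (1 in)/d, so U_p = 43.0 × 1/2.002 = 21.5 cfs.

U_p ≈ 21.5 cfs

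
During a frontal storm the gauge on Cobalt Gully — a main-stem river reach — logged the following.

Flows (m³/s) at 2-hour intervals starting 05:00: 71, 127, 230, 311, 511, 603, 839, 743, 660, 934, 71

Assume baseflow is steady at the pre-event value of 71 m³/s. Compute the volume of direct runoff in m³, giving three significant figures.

V ≈ 3.11 × 10^7 m³

Direct-runoff ordinates (Q − Q_b): 0.0, 56.0, 159.0, 240.0, 440.0, 532.0, 768.0, 672.0, 589.0, 863.0, 0.0 m³/s.
ΣQ_DR = 4319 m³/s.
With Δt = 2 h = 7200 s, V = ΣQ_DR · Δt = 4319 × 7200 = 3.11 × 10^7 m³.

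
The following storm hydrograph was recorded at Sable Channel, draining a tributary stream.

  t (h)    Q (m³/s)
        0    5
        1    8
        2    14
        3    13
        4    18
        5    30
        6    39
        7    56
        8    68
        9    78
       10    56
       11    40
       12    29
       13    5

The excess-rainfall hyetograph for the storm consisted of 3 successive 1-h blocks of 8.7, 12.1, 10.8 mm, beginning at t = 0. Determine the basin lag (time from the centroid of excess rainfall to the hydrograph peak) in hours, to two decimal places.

Centroid of excess rainfall: t_c = Σ P_i·t̄_i / ΣP_i = 1.5665 h (block centres at 0.5, 1.5, 2.5 h).
Hydrograph peak occurs at t = 9 h, so basin lag t_L = 9 − 1.5665 = 7.43 h.

t_L ≈ 7.43 h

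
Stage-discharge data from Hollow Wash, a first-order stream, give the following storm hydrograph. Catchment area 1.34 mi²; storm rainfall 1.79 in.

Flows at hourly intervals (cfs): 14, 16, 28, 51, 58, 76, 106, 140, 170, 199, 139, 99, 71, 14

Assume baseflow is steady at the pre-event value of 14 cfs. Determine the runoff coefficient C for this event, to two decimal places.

C ≈ 0.64

ΣQ_DR = 985.0 cfs; V = ΣQ_DR·Δt = 3.546 × 10^6 ft³.
Runoff depth d = V / A = 1.139 in.
C = d / P = 1.139 / 1.79 = 0.64.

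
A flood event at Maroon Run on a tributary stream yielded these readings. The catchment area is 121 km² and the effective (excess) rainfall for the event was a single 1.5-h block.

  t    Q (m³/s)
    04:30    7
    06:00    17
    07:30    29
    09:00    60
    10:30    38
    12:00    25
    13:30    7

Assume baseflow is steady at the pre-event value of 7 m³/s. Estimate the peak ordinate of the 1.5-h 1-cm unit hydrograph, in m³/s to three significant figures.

Direct runoff: 0.0, 10.0, 22.0, 53.0, 31.0, 18.0, 0.0 m³/s; ΣQ_DR = 134.0 m³/s, peak = 53.0 m³/s.
Runoff depth d = ΣQ_DR·Δt / A = 134.0 × 5400 / (121 km²) = 5.980 mm.
The 1-cm UH is the DRH scaled by (10 mm)/d, so U_p = 53.0 × 10/5.980 = 88.6 m³/s.

U_p ≈ 88.6 m³/s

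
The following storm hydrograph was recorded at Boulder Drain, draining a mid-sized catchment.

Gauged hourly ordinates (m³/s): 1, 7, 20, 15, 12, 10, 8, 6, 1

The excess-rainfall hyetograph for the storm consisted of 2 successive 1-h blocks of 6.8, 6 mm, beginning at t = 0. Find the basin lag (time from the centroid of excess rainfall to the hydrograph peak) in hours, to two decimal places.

Centroid of excess rainfall: t_c = Σ P_i·t̄_i / ΣP_i = 0.9688 h (block centres at 0.5, 1.5 h).
Hydrograph peak occurs at t = 2 h, so basin lag t_L = 2 − 0.9688 = 1.03 h.

t_L ≈ 1.03 h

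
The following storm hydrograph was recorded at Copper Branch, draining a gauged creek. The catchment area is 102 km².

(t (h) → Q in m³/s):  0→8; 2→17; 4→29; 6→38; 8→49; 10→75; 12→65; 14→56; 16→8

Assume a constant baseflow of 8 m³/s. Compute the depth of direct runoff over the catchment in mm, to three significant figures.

Direct runoff: 0.0, 9.0, 21.0, 30.0, 41.0, 67.0, 57.0, 48.0, 0.0 m³/s; ΣQ_DR = 273.0 m³/s.
V = ΣQ_DR · Δt = 273.0 × 7200 s = 1.966 × 10^6 m³.
Over A = 102 km², depth = V / A = 19.3 mm.

d ≈ 19.3 mm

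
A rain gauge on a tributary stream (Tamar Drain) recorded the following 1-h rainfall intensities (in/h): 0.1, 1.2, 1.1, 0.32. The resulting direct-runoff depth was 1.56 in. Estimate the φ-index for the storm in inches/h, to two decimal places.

Only the 2 blocks with intensity above φ contribute runoff: 1.2, 1.1 in/h.
Σ(I−φ)·Δt = d  ⇒  (1.2+1.1 − 2φ)·1 = 1.56
φ = (2.300 − 1.56/1) / 2 = 0.37 in/h.

φ ≈ 0.37 in/h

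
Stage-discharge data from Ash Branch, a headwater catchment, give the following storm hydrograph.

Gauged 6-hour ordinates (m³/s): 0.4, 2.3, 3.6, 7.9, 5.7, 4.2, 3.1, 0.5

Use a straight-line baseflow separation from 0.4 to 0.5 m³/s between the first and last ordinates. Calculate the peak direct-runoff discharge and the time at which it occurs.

Q_p = 7.46 m³/s at t = 18 h

Subtracting baseflow gives direct-runoff ordinates: 0.00, 1.89, 3.17, 7.46, 5.24, 3.73, 2.61, 0.00 m³/s.
The maximum is 7.46 m³/s, occurring at the reading for t = 18 h.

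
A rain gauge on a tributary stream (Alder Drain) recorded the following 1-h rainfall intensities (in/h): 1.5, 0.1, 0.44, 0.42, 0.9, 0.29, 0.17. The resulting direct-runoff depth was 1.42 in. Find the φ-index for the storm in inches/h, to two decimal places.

Only the 2 blocks with intensity above φ contribute runoff: 1.5, 0.9 in/h.
Σ(I−φ)·Δt = d  ⇒  (1.5+0.9 − 2φ)·1 = 1.42
φ = (2.400 − 1.42/1) / 2 = 0.49 in/h.

φ ≈ 0.49 in/h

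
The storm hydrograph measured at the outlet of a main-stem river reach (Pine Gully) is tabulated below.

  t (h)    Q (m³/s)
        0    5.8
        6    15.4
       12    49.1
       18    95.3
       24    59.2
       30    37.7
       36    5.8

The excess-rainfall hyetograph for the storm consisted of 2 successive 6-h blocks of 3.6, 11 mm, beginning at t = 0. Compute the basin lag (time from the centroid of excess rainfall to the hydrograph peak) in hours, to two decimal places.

Centroid of excess rainfall: t_c = Σ P_i·t̄_i / ΣP_i = 7.5205 h (block centres at 3, 9 h).
Hydrograph peak occurs at t = 18 h, so basin lag t_L = 18 − 7.5205 = 10.48 h.

t_L ≈ 10.48 h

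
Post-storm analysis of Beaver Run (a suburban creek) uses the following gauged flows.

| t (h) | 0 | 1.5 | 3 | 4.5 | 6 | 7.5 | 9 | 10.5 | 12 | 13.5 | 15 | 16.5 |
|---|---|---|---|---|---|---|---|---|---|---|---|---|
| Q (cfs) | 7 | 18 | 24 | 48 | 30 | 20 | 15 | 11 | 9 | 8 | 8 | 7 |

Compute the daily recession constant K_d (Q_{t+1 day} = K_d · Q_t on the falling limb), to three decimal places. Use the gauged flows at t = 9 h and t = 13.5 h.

Between t = 9 h and t = 13.5 h the flow falls from 15 to 8 cfs over 3×1.5 h = 4.5 h.
Per-interval ratio K = (8/15)^(1/3) = 0.8110; K_d = K^(24/1.5) = 0.035.

K_d ≈ 0.035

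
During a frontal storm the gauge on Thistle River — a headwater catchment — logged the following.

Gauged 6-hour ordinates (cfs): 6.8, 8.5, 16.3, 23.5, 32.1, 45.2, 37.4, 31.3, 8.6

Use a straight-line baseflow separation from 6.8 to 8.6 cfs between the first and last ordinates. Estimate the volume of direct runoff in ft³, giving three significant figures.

V ≈ 3.03 × 10^6 ft³

Direct-runoff ordinates (Q − Q_b): 0.00, 1.48, 9.05, 16.02, 24.40, 37.27, 29.25, 22.93, 0.00 cfs.
ΣQ_DR = 140.4 cfs.
With Δt = 6 h = 21600 s, V = ΣQ_DR · Δt = 140.4 × 21600 = 3.03 × 10^6 ft³.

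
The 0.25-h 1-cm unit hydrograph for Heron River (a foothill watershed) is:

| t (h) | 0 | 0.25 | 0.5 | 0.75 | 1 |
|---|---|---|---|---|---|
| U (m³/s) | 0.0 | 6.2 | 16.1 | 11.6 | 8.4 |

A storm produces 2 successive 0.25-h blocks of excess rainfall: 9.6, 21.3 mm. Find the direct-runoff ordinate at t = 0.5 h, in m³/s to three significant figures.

Q ≈ 28.7 m³/s

By discrete convolution, Q_j = Σ (P_i / 10 mm) · U_{j−i}.
At t = 0.5 h (j=2): Q = (9.6/10)·16.1 + (21.3/10)·6.2 = 28.7 m³/s.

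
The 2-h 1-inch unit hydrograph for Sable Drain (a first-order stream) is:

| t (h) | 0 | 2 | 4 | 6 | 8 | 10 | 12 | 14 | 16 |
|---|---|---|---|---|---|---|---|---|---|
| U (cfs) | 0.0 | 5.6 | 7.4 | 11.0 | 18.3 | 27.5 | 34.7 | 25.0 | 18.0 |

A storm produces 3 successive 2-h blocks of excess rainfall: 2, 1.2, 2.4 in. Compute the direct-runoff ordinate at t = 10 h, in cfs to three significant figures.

Q ≈ 103 cfs

By discrete convolution, Q_j = Σ (P_i / 1 in) · U_{j−i}.
At t = 10 h (j=5): Q = (2/1)·27.5 + (1.2/1)·18.3 + (2.4/1)·11.0 = 103 cfs.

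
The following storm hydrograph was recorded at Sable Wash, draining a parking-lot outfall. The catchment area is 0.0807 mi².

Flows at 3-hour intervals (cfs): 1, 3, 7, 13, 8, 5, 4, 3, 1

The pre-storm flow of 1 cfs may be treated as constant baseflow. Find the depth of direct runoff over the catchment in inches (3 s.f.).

d ≈ 2.07 in

Direct runoff: 0.0, 2.0, 6.0, 12.0, 7.0, 4.0, 3.0, 2.0, 0.0 cfs; ΣQ_DR = 36.00 cfs.
V = ΣQ_DR · Δt = 36.00 × 10800 s = 3.888 × 10^5 ft³.
Over A = 0.0807 mi², depth = V / A = 2.07 in.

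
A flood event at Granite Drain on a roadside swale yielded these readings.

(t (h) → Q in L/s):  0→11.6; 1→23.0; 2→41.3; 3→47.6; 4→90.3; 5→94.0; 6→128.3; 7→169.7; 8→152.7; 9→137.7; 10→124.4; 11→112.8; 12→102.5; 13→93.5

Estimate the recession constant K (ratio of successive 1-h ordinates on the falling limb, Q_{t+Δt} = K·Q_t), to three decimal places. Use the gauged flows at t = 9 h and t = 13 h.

K ≈ 0.908

Using the recession-limb readings at t = 9 h and t = 13 h: Q falls from 137.7 to 93.5 L/s over 4 intervals.
K = (Q₂/Q₁)^(1/4) = (93.5/137.7)^(1/4) = 0.908.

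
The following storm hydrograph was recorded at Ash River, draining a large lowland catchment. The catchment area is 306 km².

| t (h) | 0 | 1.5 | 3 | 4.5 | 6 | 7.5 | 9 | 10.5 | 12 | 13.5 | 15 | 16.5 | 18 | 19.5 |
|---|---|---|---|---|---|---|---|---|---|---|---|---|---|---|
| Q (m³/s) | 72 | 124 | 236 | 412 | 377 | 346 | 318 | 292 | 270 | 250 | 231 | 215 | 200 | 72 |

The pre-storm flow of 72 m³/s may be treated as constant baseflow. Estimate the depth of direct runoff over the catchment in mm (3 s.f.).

d ≈ 42.5 mm

Direct runoff: 0.0, 52.0, 164.0, 340.0, 305.0, 274.0, 246.0, 220.0, 198.0, 178.0, 159.0, 143.0, 128.0, 0.0 m³/s; ΣQ_DR = 2407 m³/s.
V = ΣQ_DR · Δt = 2407 × 5400 s = 1.300 × 10^7 m³.
Over A = 306 km², depth = V / A = 42.5 mm.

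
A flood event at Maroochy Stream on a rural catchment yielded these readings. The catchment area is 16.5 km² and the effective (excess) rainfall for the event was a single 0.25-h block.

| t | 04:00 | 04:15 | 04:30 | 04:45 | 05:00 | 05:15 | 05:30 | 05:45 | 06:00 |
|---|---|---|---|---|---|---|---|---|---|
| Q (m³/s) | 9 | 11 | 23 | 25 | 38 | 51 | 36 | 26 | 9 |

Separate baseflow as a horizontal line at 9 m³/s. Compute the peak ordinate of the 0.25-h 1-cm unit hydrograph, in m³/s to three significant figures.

Direct runoff: 0.0, 2.0, 14.0, 16.0, 29.0, 42.0, 27.0, 17.0, 0.0 m³/s; ΣQ_DR = 147.0 m³/s, peak = 42.0 m³/s.
Runoff depth d = ΣQ_DR·Δt / A = 147.0 × 900 / (16.5 km²) = 8.018 mm.
The 1-cm UH is the DRH scaled by (10 mm)/d, so U_p = 42.0 × 10/8.018 = 52.4 m³/s.

U_p ≈ 52.4 m³/s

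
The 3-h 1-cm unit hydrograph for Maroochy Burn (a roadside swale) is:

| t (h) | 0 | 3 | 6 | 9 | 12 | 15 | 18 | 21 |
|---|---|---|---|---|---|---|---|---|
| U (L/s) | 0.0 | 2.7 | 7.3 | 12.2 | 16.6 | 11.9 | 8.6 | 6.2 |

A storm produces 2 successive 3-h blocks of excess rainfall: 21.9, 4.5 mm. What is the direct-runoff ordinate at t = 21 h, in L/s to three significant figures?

By discrete convolution, Q_j = Σ (P_i / 10 mm) · U_{j−i}.
At t = 21 h (j=7): Q = (21.9/10)·6.2 + (4.5/10)·8.6 = 17.4 L/s.

Q ≈ 17.4 L/s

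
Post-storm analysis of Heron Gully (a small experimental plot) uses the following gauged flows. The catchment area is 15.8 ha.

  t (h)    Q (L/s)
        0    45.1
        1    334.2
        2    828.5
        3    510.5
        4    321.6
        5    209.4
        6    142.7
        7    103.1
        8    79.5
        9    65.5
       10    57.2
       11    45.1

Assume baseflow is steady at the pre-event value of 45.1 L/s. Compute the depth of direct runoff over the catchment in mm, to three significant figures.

Direct runoff: 0.0, 289.1, 783.4, 465.4, 276.5, 164.3, 97.6, 58.0, 34.4, 20.4, 12.1, 0.0 L/s; ΣQ_DR = 2201 L/s.
V = ΣQ_DR · Δt = 2201 × 3600 s = 7.924 × 10^6 L.
Over A = 15.8 ha, depth = V / A = 50.2 mm.

d ≈ 50.2 mm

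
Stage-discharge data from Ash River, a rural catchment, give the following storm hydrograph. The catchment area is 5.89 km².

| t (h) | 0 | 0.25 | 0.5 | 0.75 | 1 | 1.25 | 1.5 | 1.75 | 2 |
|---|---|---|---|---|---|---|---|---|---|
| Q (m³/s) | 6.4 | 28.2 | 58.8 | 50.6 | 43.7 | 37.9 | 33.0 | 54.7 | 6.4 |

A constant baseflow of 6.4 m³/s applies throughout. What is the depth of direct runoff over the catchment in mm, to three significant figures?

d ≈ 40.0 mm

Direct runoff: 0.0, 21.8, 52.4, 44.2, 37.3, 31.5, 26.6, 48.3, 0.0 m³/s; ΣQ_DR = 262.1 m³/s.
V = ΣQ_DR · Δt = 262.1 × 900 s = 2.359 × 10^5 m³.
Over A = 5.89 km², depth = V / A = 40.0 mm.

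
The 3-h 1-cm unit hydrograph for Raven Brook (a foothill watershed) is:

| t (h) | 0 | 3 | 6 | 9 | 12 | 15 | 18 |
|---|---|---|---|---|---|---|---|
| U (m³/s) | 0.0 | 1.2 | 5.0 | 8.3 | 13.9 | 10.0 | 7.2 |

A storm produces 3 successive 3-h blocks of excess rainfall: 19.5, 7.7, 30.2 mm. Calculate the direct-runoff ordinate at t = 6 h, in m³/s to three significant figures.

Q ≈ 10.7 m³/s

By discrete convolution, Q_j = Σ (P_i / 10 mm) · U_{j−i}.
At t = 6 h (j=2): Q = (19.5/10)·5.0 + (7.7/10)·1.2 + (30.2/10)·0.0 = 10.7 m³/s.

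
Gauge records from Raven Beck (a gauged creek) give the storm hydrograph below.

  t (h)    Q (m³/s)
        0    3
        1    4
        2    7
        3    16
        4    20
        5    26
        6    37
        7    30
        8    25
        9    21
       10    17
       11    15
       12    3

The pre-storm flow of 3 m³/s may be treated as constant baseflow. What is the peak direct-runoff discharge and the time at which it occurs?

Q_p = 34.0 m³/s at t = 6 h

Subtracting baseflow gives direct-runoff ordinates: 0.0, 1.0, 4.0, 13.0, 17.0, 23.0, 34.0, 27.0, 22.0, 18.0, 14.0, 12.0, 0.0 m³/s.
The maximum is 34.0 m³/s, occurring at the reading for t = 6 h.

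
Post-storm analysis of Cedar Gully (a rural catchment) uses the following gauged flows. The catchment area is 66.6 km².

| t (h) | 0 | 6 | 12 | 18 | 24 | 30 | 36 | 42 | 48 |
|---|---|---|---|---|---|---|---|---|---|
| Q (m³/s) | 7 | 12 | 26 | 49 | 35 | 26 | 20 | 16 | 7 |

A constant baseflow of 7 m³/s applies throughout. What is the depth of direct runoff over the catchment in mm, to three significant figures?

d ≈ 43.8 mm

Direct runoff: 0.0, 5.0, 19.0, 42.0, 28.0, 19.0, 13.0, 9.0, 0.0 m³/s; ΣQ_DR = 135.0 m³/s.
V = ΣQ_DR · Δt = 135.0 × 21600 s = 2.916 × 10^6 m³.
Over A = 66.6 km², depth = V / A = 43.8 mm.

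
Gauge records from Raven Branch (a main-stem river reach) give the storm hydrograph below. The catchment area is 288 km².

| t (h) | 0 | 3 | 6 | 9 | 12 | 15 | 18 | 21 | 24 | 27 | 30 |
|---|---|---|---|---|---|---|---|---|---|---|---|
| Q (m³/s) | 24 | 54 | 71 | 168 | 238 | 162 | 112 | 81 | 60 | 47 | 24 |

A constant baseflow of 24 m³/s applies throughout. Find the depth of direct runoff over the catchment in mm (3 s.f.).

d ≈ 29.1 mm

Direct runoff: 0.0, 30.0, 47.0, 144.0, 214.0, 138.0, 88.0, 57.0, 36.0, 23.0, 0.0 m³/s; ΣQ_DR = 777.0 m³/s.
V = ΣQ_DR · Δt = 777.0 × 10800 s = 8.392 × 10^6 m³.
Over A = 288 km², depth = V / A = 29.1 mm.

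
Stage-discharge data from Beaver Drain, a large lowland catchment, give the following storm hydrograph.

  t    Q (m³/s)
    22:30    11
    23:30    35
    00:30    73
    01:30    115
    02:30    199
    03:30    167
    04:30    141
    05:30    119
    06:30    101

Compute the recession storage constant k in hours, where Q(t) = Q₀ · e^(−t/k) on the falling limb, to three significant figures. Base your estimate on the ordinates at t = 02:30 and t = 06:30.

k ≈ 5.90 h

On the falling limb, Q drops from 199 to 101 m³/s between t = 02:30 and t = 06:30 (Δt = 4 h).
k = −Δt / ln(Q₂/Q₁) = −4 / ln(101/199) = 5.90 h.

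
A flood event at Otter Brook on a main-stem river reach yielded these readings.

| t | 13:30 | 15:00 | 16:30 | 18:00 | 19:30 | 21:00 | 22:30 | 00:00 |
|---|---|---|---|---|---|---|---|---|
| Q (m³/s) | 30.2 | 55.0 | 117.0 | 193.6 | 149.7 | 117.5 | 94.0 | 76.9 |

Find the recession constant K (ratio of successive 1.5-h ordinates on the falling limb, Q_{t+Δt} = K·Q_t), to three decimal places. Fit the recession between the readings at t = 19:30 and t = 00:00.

Using the recession-limb readings at t = 19:30 and t = 00:00: Q falls from 149.7 to 76.9 m³/s over 3 intervals.
K = (Q₂/Q₁)^(1/3) = (76.9/149.7)^(1/3) = 0.801.

K ≈ 0.801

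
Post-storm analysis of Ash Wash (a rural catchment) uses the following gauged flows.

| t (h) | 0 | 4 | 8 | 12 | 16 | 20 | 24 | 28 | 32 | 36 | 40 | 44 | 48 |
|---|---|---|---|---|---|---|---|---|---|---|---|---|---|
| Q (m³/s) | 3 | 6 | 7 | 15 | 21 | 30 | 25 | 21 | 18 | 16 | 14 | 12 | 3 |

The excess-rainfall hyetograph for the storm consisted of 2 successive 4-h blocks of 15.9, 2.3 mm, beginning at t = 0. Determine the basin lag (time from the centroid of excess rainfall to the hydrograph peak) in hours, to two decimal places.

Centroid of excess rainfall: t_c = Σ P_i·t̄_i / ΣP_i = 2.5055 h (block centres at 2, 6 h).
Hydrograph peak occurs at t = 20 h, so basin lag t_L = 20 − 2.5055 = 17.49 h.

t_L ≈ 17.49 h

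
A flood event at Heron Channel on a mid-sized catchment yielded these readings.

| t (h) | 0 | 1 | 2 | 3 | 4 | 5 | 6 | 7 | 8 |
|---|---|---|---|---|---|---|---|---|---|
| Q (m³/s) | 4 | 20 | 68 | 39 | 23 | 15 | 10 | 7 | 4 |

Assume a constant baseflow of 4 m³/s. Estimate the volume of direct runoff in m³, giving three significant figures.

V ≈ 5.54 × 10^5 m³

Direct-runoff ordinates (Q − Q_b): 0.0, 16.0, 64.0, 35.0, 19.0, 11.0, 6.0, 3.0, 0.0 m³/s.
ΣQ_DR = 154.0 m³/s.
With Δt = 1 h = 3600 s, V = ΣQ_DR · Δt = 154.0 × 3600 = 5.54 × 10^5 m³.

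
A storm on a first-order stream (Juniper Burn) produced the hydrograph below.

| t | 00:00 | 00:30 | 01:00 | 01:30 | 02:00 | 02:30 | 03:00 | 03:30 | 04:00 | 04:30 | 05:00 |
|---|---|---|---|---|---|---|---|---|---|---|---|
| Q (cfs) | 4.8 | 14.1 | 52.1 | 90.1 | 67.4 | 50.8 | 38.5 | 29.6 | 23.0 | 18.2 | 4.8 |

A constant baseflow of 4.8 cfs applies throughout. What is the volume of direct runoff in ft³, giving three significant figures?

V ≈ 6.13 × 10^5 ft³

Direct-runoff ordinates (Q − Q_b): 0.0, 9.3, 47.3, 85.3, 62.6, 46.0, 33.7, 24.8, 18.2, 13.4, 0.0 cfs.
ΣQ_DR = 340.6 cfs.
With Δt = 0.5 h = 1800 s, V = ΣQ_DR · Δt = 340.6 × 1800 = 6.13 × 10^5 ft³.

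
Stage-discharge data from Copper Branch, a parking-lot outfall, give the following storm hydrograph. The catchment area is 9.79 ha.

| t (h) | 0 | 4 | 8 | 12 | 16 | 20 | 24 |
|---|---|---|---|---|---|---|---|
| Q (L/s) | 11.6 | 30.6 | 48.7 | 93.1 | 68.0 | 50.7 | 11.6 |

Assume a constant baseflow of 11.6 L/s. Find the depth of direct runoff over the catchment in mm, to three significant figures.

d ≈ 34.3 mm

Direct runoff: 0.0, 19.0, 37.1, 81.5, 56.4, 39.1, 0.0 L/s; ΣQ_DR = 233.1 L/s.
V = ΣQ_DR · Δt = 233.1 × 14400 s = 3.357 × 10^6 L.
Over A = 9.79 ha, depth = V / A = 34.3 mm.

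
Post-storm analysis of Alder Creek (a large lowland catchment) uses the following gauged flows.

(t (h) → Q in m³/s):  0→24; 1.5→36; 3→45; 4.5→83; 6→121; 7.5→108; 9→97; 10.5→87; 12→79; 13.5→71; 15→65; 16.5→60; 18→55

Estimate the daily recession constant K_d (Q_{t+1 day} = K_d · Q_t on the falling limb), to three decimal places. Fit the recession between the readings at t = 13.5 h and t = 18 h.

Between t = 13.5 h and t = 18 h the flow falls from 71 to 55 m³/s over 3×1.5 h = 4.5 h.
Per-interval ratio K = (55/71)^(1/3) = 0.9184; K_d = K^(24/1.5) = 0.256.

K_d ≈ 0.256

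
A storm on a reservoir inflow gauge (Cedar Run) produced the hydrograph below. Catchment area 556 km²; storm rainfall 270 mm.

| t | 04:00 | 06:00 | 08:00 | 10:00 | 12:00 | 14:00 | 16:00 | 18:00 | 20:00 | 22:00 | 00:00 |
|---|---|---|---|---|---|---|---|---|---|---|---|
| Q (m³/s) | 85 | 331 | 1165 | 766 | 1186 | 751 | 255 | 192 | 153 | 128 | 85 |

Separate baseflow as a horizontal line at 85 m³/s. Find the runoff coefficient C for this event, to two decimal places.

ΣQ_DR = 4162 m³/s; V = ΣQ_DR·Δt = 2.997 × 10^7 m³.
Runoff depth d = V / A = 53.90 mm.
C = d / P = 53.90 / 270 = 0.20.

C ≈ 0.20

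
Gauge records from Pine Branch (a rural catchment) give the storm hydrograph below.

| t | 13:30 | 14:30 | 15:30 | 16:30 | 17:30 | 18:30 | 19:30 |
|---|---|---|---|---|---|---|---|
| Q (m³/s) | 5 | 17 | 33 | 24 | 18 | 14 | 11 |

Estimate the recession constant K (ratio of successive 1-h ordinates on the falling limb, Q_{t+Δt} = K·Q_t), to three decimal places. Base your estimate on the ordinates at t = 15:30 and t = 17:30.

Using the recession-limb readings at t = 15:30 and t = 17:30: Q falls from 33 to 18 m³/s over 2 intervals.
K = (Q₂/Q₁)^(1/2) = (18/33)^(1/2) = 0.739.

K ≈ 0.739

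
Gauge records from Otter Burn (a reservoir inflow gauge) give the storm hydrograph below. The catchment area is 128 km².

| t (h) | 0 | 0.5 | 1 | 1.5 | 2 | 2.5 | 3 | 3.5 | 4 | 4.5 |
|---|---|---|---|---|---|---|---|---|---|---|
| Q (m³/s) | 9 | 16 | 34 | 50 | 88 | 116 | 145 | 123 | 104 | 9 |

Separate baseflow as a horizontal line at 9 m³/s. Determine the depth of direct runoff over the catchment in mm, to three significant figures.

d ≈ 8.49 mm

Direct runoff: 0.0, 7.0, 25.0, 41.0, 79.0, 107.0, 136.0, 114.0, 95.0, 0.0 m³/s; ΣQ_DR = 604.0 m³/s.
V = ΣQ_DR · Δt = 604.0 × 1800 s = 1.087 × 10^6 m³.
Over A = 128 km², depth = V / A = 8.49 mm.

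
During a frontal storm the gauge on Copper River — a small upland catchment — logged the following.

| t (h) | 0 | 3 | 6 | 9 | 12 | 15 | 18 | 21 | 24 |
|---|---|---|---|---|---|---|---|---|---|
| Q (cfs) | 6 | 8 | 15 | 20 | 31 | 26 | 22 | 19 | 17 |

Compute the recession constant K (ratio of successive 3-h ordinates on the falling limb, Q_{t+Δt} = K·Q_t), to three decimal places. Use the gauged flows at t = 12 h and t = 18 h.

Using the recession-limb readings at t = 12 h and t = 18 h: Q falls from 31 to 22 cfs over 2 intervals.
K = (Q₂/Q₁)^(1/2) = (22/31)^(1/2) = 0.842.

K ≈ 0.842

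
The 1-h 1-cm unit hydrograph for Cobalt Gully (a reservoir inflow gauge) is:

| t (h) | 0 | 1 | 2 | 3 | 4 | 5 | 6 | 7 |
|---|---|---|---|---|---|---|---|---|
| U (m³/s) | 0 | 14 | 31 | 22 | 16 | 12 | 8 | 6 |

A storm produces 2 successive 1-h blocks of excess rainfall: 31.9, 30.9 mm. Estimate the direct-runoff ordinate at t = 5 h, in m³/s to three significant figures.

Q ≈ 87.7 m³/s

By discrete convolution, Q_j = Σ (P_i / 10 mm) · U_{j−i}.
At t = 5 h (j=5): Q = (31.9/10)·12 + (30.9/10)·16 = 87.7 m³/s.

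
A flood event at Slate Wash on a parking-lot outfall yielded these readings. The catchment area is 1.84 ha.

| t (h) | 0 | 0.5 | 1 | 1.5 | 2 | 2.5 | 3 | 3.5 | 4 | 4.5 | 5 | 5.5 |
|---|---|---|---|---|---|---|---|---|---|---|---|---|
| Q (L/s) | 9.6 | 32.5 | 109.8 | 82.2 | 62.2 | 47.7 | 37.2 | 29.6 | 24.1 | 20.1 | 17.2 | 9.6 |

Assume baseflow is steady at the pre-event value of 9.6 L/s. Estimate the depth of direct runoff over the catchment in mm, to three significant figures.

Direct runoff: 0.0, 22.9, 100.2, 72.6, 52.6, 38.1, 27.6, 20.0, 14.5, 10.5, 7.6, 0.0 L/s; ΣQ_DR = 366.6 L/s.
V = ΣQ_DR · Δt = 366.6 × 1800 s = 6.599 × 10^5 L.
Over A = 1.84 ha, depth = V / A = 35.9 mm.

d ≈ 35.9 mm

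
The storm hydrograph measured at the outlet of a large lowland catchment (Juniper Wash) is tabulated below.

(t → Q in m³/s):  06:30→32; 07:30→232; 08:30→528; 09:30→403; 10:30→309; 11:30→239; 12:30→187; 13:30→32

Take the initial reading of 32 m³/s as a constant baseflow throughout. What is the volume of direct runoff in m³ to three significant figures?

V ≈ 6.14 × 10^6 m³

Direct-runoff ordinates (Q − Q_b): 0.0, 200.0, 496.0, 371.0, 277.0, 207.0, 155.0, 0.0 m³/s.
ΣQ_DR = 1706 m³/s.
With Δt = 1 h = 3600 s, V = ΣQ_DR · Δt = 1706 × 3600 = 6.14 × 10^6 m³.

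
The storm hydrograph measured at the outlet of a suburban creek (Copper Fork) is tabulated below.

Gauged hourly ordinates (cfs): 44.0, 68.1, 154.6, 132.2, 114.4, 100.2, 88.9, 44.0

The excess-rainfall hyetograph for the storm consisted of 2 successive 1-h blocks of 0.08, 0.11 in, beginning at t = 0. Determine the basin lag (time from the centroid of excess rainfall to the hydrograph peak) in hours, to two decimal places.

Centroid of excess rainfall: t_c = Σ P_i·t̄_i / ΣP_i = 1.0789 h (block centres at 0.5, 1.5 h).
Hydrograph peak occurs at t = 2 h, so basin lag t_L = 2 − 1.0789 = 0.92 h.

t_L ≈ 0.92 h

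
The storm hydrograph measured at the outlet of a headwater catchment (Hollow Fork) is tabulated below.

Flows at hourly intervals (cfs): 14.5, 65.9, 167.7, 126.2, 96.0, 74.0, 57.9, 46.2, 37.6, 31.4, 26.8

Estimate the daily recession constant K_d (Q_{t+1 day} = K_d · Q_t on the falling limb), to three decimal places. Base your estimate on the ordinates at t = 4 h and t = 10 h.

K_d ≈ 0.006

Between t = 4 h and t = 10 h the flow falls from 96.0 to 26.8 cfs over 6×1 h = 6 h.
Per-interval ratio K = (26.8/96.0)^(1/6) = 0.8084; K_d = K^(24/1) = 0.006.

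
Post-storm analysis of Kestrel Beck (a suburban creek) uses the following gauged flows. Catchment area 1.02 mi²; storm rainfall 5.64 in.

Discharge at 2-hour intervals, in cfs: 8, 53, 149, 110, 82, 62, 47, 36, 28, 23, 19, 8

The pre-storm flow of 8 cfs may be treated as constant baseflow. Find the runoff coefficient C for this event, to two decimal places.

ΣQ_DR = 529.0 cfs; V = ΣQ_DR·Δt = 3.809 × 10^6 ft³.
Runoff depth d = V / A = 1.607 in.
C = d / P = 1.607 / 5.64 = 0.28.

C ≈ 0.28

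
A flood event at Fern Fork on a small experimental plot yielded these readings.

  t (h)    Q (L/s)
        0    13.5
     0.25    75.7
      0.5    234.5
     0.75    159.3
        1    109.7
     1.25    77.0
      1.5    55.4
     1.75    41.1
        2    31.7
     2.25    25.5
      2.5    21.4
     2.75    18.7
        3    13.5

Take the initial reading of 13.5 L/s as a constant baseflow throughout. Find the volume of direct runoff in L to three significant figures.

Direct-runoff ordinates (Q − Q_b): 0.0, 62.2, 221.0, 145.8, 96.2, 63.5, 41.9, 27.6, 18.2, 12.0, 7.9, 5.2, 0.0 L/s.
ΣQ_DR = 701.5 L/s.
With Δt = 0.25 h = 900 s, V = ΣQ_DR · Δt = 701.5 × 900 = 6.31 × 10^5 L.

V ≈ 6.31 × 10^5 L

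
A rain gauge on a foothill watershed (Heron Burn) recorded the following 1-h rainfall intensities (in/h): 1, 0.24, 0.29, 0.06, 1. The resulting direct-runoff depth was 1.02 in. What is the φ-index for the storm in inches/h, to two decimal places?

Only the 2 blocks with intensity above φ contribute runoff: 1, 1 in/h.
Σ(I−φ)·Δt = d  ⇒  (1+1 − 2φ)·1 = 1.02
φ = (2.000 − 1.02/1) / 2 = 0.49 in/h.

φ ≈ 0.49 in/h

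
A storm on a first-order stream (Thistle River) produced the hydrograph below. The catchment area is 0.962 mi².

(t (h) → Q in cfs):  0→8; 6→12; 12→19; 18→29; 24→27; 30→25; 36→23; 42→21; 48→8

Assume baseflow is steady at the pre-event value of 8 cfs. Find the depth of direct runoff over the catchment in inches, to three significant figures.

d ≈ 0.966 in

Direct runoff: 0.0, 4.0, 11.0, 21.0, 19.0, 17.0, 15.0, 13.0, 0.0 cfs; ΣQ_DR = 100.0 cfs.
V = ΣQ_DR · Δt = 100.0 × 21600 s = 2.160 × 10^6 ft³.
Over A = 0.962 mi², depth = V / A = 0.966 in.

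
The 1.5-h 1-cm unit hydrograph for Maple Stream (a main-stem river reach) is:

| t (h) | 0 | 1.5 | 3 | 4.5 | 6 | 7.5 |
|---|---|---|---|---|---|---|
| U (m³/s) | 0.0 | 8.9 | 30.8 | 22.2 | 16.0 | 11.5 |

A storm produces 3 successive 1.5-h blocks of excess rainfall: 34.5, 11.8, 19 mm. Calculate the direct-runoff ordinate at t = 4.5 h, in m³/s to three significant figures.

Q ≈ 130 m³/s

By discrete convolution, Q_j = Σ (P_i / 10 mm) · U_{j−i}.
At t = 4.5 h (j=3): Q = (34.5/10)·22.2 + (11.8/10)·30.8 + (19/10)·8.9 = 130 m³/s.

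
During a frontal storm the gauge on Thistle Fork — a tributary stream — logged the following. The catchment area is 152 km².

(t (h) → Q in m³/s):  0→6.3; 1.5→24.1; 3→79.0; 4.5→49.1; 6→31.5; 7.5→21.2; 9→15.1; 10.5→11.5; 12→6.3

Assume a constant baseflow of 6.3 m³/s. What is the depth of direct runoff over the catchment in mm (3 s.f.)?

d ≈ 6.66 mm

Direct runoff: 0.0, 17.8, 72.7, 42.8, 25.2, 14.9, 8.8, 5.2, 0.0 m³/s; ΣQ_DR = 187.4 m³/s.
V = ΣQ_DR · Δt = 187.4 × 5400 s = 1.012 × 10^6 m³.
Over A = 152 km², depth = V / A = 6.66 mm.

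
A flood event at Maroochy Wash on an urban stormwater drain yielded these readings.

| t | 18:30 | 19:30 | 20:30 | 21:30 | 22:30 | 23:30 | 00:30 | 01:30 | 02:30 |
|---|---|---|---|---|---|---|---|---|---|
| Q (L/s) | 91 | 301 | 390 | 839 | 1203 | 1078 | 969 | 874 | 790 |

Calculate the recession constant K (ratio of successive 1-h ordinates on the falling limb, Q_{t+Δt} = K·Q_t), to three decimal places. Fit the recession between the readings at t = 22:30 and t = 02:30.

Using the recession-limb readings at t = 22:30 and t = 02:30: Q falls from 1203 to 790 L/s over 4 intervals.
K = (Q₂/Q₁)^(1/4) = (790/1203)^(1/4) = 0.900.

K ≈ 0.900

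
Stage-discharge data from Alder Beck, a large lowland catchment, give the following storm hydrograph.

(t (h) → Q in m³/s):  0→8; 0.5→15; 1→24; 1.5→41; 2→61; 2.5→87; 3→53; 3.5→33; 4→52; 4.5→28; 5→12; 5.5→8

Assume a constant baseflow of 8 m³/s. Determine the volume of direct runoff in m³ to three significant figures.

Direct-runoff ordinates (Q − Q_b): 0.0, 7.0, 16.0, 33.0, 53.0, 79.0, 45.0, 25.0, 44.0, 20.0, 4.0, 0.0 m³/s.
ΣQ_DR = 326.0 m³/s.
With Δt = 0.5 h = 1800 s, V = ΣQ_DR · Δt = 326.0 × 1800 = 5.87 × 10^5 m³.

V ≈ 5.87 × 10^5 m³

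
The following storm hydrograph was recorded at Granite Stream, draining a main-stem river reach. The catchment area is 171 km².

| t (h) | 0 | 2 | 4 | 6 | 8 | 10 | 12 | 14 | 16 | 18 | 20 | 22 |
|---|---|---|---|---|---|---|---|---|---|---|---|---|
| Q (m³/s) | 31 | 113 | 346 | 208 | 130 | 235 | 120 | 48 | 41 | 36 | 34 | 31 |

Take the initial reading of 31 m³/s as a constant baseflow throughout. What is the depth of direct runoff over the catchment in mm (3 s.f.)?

Direct runoff: 0.0, 82.0, 315.0, 177.0, 99.0, 204.0, 89.0, 17.0, 10.0, 5.0, 3.0, 0.0 m³/s; ΣQ_DR = 1001 m³/s.
V = ΣQ_DR · Δt = 1001 × 7200 s = 7.207 × 10^6 m³.
Over A = 171 km², depth = V / A = 42.1 mm.

d ≈ 42.1 mm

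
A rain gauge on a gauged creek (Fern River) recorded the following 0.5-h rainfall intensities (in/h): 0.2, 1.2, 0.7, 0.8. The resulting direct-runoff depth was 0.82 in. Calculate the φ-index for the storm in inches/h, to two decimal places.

Only the 3 blocks with intensity above φ contribute runoff: 1.2, 0.7, 0.8 in/h.
Σ(I−φ)·Δt = d  ⇒  (1.2+0.7+0.8 − 3φ)·0.5 = 0.82
φ = (2.700 − 0.82/0.5) / 3 = 0.35 in/h.

φ ≈ 0.35 in/h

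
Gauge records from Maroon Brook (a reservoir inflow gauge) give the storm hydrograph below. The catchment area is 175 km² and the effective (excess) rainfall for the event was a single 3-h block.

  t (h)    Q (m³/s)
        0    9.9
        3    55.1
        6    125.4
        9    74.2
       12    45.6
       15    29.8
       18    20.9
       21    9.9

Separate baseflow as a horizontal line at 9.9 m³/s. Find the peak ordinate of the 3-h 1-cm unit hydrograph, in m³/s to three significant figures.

Direct runoff: 0.0, 45.2, 115.5, 64.3, 35.7, 19.9, 11.0, 0.0 m³/s; ΣQ_DR = 291.6 m³/s, peak = 115.5 m³/s.
Runoff depth d = ΣQ_DR·Δt / A = 291.6 × 10800 / (175 km²) = 18.00 mm.
The 1-cm UH is the DRH scaled by (10 mm)/d, so U_p = 115.5 × 10/18.00 = 64.2 m³/s.

U_p ≈ 64.2 m³/s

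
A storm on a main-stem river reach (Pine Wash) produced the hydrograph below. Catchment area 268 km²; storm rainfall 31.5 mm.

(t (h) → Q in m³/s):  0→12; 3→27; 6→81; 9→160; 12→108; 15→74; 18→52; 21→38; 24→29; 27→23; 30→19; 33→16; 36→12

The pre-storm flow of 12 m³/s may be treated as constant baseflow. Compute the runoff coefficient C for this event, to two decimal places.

ΣQ_DR = 495.0 m³/s; V = ΣQ_DR·Δt = 5.346 × 10^6 m³.
Runoff depth d = V / A = 19.95 mm.
C = d / P = 19.95 / 31.5 = 0.63.

C ≈ 0.63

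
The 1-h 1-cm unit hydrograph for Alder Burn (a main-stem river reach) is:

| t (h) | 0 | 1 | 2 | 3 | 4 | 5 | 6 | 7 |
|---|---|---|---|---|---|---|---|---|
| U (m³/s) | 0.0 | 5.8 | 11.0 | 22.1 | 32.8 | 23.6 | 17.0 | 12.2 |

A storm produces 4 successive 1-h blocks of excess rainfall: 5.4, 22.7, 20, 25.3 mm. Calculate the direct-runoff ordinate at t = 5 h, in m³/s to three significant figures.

Q ≈ 159 m³/s

By discrete convolution, Q_j = Σ (P_i / 10 mm) · U_{j−i}.
At t = 5 h (j=5): Q = (5.4/10)·23.6 + (22.7/10)·32.8 + (20/10)·22.1 + (25.3/10)·11.0 = 159 m³/s.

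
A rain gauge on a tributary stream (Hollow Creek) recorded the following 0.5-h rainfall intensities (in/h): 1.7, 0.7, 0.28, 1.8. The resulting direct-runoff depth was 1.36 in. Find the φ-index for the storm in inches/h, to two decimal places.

Only the 3 blocks with intensity above φ contribute runoff: 1.7, 0.7, 1.8 in/h.
Σ(I−φ)·Δt = d  ⇒  (1.7+0.7+1.8 − 3φ)·0.5 = 1.36
φ = (4.200 − 1.36/0.5) / 3 = 0.49 in/h.

φ ≈ 0.49 in/h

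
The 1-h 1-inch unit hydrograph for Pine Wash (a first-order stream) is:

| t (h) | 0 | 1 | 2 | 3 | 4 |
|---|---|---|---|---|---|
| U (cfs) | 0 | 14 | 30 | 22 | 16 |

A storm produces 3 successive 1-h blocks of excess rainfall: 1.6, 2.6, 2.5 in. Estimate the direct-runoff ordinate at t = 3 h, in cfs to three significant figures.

By discrete convolution, Q_j = Σ (P_i / 1 in) · U_{j−i}.
At t = 3 h (j=3): Q = (1.6/1)·22 + (2.6/1)·30 + (2.5/1)·14 = 148 cfs.

Q ≈ 148 cfs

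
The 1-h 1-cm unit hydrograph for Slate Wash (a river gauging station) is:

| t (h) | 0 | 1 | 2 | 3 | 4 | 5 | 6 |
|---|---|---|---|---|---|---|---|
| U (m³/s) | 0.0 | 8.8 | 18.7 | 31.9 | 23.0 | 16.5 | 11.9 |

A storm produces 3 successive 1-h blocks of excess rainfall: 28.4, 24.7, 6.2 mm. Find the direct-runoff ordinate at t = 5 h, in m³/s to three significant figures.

By discrete convolution, Q_j = Σ (P_i / 10 mm) · U_{j−i}.
At t = 5 h (j=5): Q = (28.4/10)·16.5 + (24.7/10)·23.0 + (6.2/10)·31.9 = 123 m³/s.

Q ≈ 123 m³/s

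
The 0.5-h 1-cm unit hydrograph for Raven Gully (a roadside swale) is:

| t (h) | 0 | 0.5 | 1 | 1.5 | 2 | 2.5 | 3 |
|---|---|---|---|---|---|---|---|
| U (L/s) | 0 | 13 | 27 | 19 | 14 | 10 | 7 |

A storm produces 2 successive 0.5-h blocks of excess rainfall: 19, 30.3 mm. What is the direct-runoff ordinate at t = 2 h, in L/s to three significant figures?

Q ≈ 84.2 L/s

By discrete convolution, Q_j = Σ (P_i / 10 mm) · U_{j−i}.
At t = 2 h (j=4): Q = (19/10)·14 + (30.3/10)·19 = 84.2 L/s.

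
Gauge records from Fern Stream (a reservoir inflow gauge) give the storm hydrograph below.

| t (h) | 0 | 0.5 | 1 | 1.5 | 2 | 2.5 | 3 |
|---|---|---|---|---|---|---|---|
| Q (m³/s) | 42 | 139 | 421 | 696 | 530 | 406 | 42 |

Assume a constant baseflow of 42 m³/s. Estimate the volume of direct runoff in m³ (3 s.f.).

Direct-runoff ordinates (Q − Q_b): 0.0, 97.0, 379.0, 654.0, 488.0, 364.0, 0.0 m³/s.
ΣQ_DR = 1982 m³/s.
With Δt = 0.5 h = 1800 s, V = ΣQ_DR · Δt = 1982 × 1800 = 3.57 × 10^6 m³.

V ≈ 3.57 × 10^6 m³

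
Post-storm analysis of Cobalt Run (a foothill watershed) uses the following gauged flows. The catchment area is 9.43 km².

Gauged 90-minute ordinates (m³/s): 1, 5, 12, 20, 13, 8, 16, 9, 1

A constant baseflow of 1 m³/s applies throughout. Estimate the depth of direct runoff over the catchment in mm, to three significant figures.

Direct runoff: 0.0, 4.0, 11.0, 19.0, 12.0, 7.0, 15.0, 8.0, 0.0 m³/s; ΣQ_DR = 76.00 m³/s.
V = ΣQ_DR · Δt = 76.00 × 5400 s = 4.104 × 10^5 m³.
Over A = 9.43 km², depth = V / A = 43.5 mm.

d ≈ 43.5 mm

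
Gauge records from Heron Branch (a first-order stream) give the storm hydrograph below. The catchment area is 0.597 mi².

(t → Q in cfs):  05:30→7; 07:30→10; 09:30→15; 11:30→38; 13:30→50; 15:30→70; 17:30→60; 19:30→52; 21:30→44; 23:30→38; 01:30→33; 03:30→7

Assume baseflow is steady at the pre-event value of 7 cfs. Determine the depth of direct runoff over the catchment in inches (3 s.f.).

d ≈ 1.77 in

Direct runoff: 0.0, 3.0, 8.0, 31.0, 43.0, 63.0, 53.0, 45.0, 37.0, 31.0, 26.0, 0.0 cfs; ΣQ_DR = 340.0 cfs.
V = ΣQ_DR · Δt = 340.0 × 7200 s = 2.448 × 10^6 ft³.
Over A = 0.597 mi², depth = V / A = 1.77 in.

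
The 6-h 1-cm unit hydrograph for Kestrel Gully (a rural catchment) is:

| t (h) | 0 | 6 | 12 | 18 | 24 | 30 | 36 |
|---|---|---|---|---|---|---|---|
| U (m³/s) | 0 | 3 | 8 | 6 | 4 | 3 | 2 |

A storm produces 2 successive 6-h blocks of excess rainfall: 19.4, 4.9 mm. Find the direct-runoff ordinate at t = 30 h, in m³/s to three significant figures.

By discrete convolution, Q_j = Σ (P_i / 10 mm) · U_{j−i}.
At t = 30 h (j=5): Q = (19.4/10)·3 + (4.9/10)·4 = 7.78 m³/s.

Q ≈ 7.78 m³/s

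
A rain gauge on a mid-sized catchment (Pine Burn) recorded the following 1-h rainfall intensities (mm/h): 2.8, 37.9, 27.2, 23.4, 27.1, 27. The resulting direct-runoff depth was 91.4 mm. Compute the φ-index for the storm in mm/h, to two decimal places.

Only the 5 blocks with intensity above φ contribute runoff: 37.9, 27.2, 23.4, 27.1, 27 mm/h.
Σ(I−φ)·Δt = d  ⇒  (37.9+27.2+23.4+27.1+27 − 5φ)·1 = 91.4
φ = (142.6 − 91.4/1) / 5 = 10.24 mm/h.

φ ≈ 10.24 mm/h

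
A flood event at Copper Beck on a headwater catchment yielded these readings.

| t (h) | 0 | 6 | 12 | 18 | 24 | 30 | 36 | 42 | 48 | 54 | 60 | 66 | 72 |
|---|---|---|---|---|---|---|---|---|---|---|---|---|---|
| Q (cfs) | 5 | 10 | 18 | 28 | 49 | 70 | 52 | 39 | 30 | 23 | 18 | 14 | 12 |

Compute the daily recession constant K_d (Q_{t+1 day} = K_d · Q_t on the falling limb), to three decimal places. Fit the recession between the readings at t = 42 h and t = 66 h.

Between t = 42 h and t = 66 h the flow falls from 39 to 14 cfs over 4×6 h = 24 h.
Per-interval ratio K = (14/39)^(1/4) = 0.7740; K_d = K^(24/6) = 0.359.

K_d ≈ 0.359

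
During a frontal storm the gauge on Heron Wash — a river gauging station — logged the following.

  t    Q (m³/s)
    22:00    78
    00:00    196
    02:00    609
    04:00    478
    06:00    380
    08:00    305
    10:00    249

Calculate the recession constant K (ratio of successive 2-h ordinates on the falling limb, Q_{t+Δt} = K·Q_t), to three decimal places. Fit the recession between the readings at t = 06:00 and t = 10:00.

K ≈ 0.809

Using the recession-limb readings at t = 06:00 and t = 10:00: Q falls from 380 to 249 m³/s over 2 intervals.
K = (Q₂/Q₁)^(1/2) = (249/380)^(1/2) = 0.809.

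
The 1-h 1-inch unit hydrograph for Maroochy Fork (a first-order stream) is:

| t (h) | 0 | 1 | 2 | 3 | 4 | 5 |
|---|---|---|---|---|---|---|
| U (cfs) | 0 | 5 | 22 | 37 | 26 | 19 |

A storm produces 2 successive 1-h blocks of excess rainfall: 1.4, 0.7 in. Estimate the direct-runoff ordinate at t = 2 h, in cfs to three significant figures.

By discrete convolution, Q_j = Σ (P_i / 1 in) · U_{j−i}.
At t = 2 h (j=2): Q = (1.4/1)·22 + (0.7/1)·5 = 34.3 cfs.

Q ≈ 34.3 cfs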